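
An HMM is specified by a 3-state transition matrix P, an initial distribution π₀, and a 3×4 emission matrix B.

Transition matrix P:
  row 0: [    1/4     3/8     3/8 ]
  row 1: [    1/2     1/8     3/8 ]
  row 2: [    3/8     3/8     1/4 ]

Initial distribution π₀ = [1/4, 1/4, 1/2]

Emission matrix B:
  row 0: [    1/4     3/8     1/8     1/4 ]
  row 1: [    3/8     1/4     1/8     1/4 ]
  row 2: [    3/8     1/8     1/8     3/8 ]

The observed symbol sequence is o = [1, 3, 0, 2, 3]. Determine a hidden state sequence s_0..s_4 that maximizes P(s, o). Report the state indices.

t=0: δ = [9.375e-02, 6.250e-02, 6.250e-02]  (obs o_0=1)
t=1: δ = [7.812e-03, 8.789e-03, 1.318e-02]  ψ = [1, 0, 0]  (obs o_1=3)
t=2: δ = [1.236e-03, 1.854e-03, 1.236e-03]  ψ = [2, 2, 1]  (obs o_2=0)
t=3: δ = [1.159e-04, 5.794e-05, 8.690e-05]  ψ = [1, 0, 1]  (obs o_3=2)
t=4: δ = [8.147e-06, 1.086e-05, 1.629e-05]  ψ = [2, 0, 0]  (obs o_4=3)
backtrack: best end state = 2; path = [0, 2, 1, 0, 2]

path = [0, 2, 1, 0, 2]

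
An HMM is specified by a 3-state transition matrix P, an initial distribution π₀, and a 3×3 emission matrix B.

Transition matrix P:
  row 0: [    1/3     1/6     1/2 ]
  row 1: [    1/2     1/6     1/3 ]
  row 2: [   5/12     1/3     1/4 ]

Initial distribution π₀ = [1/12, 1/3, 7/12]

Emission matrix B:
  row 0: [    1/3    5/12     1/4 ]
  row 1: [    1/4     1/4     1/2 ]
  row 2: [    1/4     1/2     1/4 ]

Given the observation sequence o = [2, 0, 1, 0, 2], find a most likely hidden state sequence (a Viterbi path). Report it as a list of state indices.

path = [1, 0, 2, 0, 2]

t=0: δ = [2.083e-02, 1.667e-01, 1.458e-01]  (obs o_0=2)
t=1: δ = [2.778e-02, 1.215e-02, 1.389e-02]  ψ = [1, 2, 1]  (obs o_1=0)
t=2: δ = [3.858e-03, 1.157e-03, 6.944e-03]  ψ = [0, 0, 0]  (obs o_2=1)
t=3: δ = [9.645e-04, 5.787e-04, 4.823e-04]  ψ = [2, 2, 0]  (obs o_3=0)
t=4: δ = [8.038e-05, 8.038e-05, 1.206e-04]  ψ = [0, 0, 0]  (obs o_4=2)
backtrack: best end state = 2; path = [1, 0, 2, 0, 2]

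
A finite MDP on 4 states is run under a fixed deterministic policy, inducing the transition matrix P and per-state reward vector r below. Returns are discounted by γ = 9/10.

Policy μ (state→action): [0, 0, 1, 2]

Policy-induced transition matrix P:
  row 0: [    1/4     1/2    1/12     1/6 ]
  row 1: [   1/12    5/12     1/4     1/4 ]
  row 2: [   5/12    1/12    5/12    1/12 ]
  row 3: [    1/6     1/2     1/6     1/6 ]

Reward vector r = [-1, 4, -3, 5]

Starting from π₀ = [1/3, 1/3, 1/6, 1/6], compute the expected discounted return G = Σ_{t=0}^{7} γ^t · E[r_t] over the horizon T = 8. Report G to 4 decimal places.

G = 8.3648

t=0: π = [0.3333, 0.3333, 0.1667, 0.1667], E[r] = 1.3333, γ^t·E[r] = 1.333333, running G = 1.333333
t=1: π = [0.2083, 0.4028, 0.2083, 0.1806], E[r] = 1.6806, γ^t·E[r] = 1.512500, running G = 2.845833
t=2: π = [0.2025, 0.3796, 0.2350, 0.1829], E[r] = 1.5255, γ^t·E[r] = 1.235625, running G = 4.081458
t=3: π = [0.2106, 0.3705, 0.2402, 0.1787], E[r] = 1.4443, γ^t·E[r] = 1.052930, running G = 5.134388
t=4: π = [0.2134, 0.3691, 0.2400, 0.1775], E[r] = 1.4304, γ^t·E[r] = 0.938487, running G = 6.072875
t=5: π = [0.2137, 0.3692, 0.2396, 0.1774], E[r] = 1.4314, γ^t·E[r] = 0.845226, running G = 6.918102
t=6: π = [0.2136, 0.3694, 0.2395, 0.1775], E[r] = 1.4326, γ^t·E[r] = 0.761346, running G = 7.679447
t=7: π = [0.2136, 0.3694, 0.2395, 0.1775], E[r] = 1.4329, γ^t·E[r] = 0.685356, running G = 8.364803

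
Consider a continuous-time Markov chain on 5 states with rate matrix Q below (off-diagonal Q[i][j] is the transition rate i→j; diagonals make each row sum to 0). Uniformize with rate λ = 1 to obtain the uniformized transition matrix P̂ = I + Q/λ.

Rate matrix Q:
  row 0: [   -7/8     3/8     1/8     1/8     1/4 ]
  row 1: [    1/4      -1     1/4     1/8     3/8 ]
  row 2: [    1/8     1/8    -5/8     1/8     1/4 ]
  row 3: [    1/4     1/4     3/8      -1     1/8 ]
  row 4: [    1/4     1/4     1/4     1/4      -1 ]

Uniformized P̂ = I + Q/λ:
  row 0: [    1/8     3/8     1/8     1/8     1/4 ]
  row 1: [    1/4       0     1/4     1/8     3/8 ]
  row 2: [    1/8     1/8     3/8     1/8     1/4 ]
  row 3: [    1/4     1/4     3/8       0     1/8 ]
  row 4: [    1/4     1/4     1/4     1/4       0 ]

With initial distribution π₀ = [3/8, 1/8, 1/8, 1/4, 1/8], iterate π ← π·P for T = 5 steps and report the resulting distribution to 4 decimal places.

t=0: π = [0.3750, 0.1250, 0.1250, 0.2500, 0.1250]
t=1: π = [0.1875, 0.2500, 0.2500, 0.1094, 0.2031]
t=2: π = [0.1953, 0.1797, 0.2715, 0.1367, 0.2168]
t=3: π = [0.1917, 0.1956, 0.2766, 0.1350, 0.2012]
t=4: π = [0.1915, 0.1905, 0.2775, 0.1333, 0.2073]
t=5: π = [0.1914, 0.1916, 0.2774, 0.1343, 0.2053]

π = [0.1914, 0.1916, 0.2774, 0.1343, 0.2053]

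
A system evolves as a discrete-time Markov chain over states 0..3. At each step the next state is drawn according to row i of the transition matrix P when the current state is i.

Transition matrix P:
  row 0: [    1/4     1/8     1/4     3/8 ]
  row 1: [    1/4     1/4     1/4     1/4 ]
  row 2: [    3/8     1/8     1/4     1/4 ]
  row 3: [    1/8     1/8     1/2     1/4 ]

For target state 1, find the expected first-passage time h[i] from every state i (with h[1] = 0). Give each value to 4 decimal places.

First-step conditioning: h[1] = 0; for i ≠ 1, h[i] = 1 + Σ_k P[i][k]·h[k].
  h[0] = 1 + 1/4·h[0] + 1/4·h[2] + 3/8·h[3]
  h[2] = 1 + 3/8·h[0] + 1/4·h[2] + 1/4·h[3]
  h[3] = 1 + 1/8·h[0] + 1/2·h[2] + 1/4·h[3]
Solving the 3×3 linear system over states ≠ 1 gives exactly h = [8, 0, 8, 8] (h[1] = 0 is the target).

h = [8.0000, 0.0000, 8.0000, 8.0000]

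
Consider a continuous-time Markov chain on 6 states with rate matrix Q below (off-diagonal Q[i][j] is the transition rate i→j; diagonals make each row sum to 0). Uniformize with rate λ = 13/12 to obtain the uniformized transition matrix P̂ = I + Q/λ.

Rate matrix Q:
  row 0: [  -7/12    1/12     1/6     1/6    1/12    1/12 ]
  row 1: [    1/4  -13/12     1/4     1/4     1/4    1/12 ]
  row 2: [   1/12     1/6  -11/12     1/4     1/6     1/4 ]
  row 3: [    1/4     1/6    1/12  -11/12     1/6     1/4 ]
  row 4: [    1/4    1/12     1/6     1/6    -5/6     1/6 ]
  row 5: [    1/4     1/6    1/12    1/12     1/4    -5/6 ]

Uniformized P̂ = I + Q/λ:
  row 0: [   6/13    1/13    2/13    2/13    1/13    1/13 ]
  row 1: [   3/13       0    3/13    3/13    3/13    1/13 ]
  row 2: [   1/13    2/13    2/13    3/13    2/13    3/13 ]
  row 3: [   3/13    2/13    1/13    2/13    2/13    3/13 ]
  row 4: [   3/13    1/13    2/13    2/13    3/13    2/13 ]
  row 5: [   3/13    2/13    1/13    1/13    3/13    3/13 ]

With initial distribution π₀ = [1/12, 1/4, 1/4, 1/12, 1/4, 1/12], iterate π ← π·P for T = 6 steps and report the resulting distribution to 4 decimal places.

t=0: π = [0.0833, 0.2500, 0.2500, 0.0833, 0.2500, 0.0833]
t=1: π = [0.2115, 0.0897, 0.1603, 0.1859, 0.1923, 0.1603]
t=2: π = [0.2549, 0.1090, 0.1341, 0.1607, 0.1716, 0.1696]
t=3: π = [0.2690, 0.1043, 0.1368, 0.1595, 0.1689, 0.1616]
t=4: π = [0.2718, 0.1041, 0.1372, 0.1600, 0.1666, 0.1604]
t=5: π = [0.2724, 0.1041, 0.1372, 0.1601, 0.1661, 0.1601]
t=6: π = [0.2725, 0.1041, 0.1372, 0.1601, 0.1660, 0.1601]

π = [0.2725, 0.1041, 0.1372, 0.1601, 0.1660, 0.1601]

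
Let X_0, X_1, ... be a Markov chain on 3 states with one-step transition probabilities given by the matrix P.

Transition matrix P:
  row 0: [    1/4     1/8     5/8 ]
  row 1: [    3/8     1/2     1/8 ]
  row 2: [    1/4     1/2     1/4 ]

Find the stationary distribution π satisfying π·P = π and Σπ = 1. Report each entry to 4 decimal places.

π = [0.2985, 0.3881, 0.3134]

Balance equations π_j = Σ_i π_i·P[i][j]:
  π_0 = 1/4·π_0 + 3/8·π_1 + 1/4·π_2
  π_1 = 1/8·π_0 + 1/2·π_1 + 1/2·π_2
  normalize: π_0 + π_1 + π_2 = 1
Solving the linear system gives exactly π = [20/67, 26/67, 21/67].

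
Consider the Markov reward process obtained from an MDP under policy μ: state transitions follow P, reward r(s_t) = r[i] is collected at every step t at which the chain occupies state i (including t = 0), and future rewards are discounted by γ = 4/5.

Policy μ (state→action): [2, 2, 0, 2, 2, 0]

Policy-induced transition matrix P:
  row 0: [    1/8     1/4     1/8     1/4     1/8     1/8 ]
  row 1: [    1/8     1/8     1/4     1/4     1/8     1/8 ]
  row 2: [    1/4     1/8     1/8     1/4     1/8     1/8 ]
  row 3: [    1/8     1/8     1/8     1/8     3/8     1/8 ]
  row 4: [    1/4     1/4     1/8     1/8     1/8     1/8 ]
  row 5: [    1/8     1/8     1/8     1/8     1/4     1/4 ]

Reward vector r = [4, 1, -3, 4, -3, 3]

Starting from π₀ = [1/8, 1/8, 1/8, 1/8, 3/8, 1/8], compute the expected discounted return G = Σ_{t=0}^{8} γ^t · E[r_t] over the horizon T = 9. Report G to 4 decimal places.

t=0: π = [0.1250, 0.1250, 0.1250, 0.1250, 0.3750, 0.1250], E[r] = 0.0000, γ^t·E[r] = 0.000000, running G = 0.000000
t=1: π = [0.1875, 0.1875, 0.1406, 0.1719, 0.1719, 0.1406], E[r] = 1.1094, γ^t·E[r] = 0.887500, running G = 0.887500
t=2: π = [0.1641, 0.1699, 0.1484, 0.1895, 0.1855, 0.1426], E[r] = 1.0098, γ^t·E[r] = 0.646250, running G = 1.533750
t=3: π = [0.1667, 0.1687, 0.1462, 0.1853, 0.1902, 0.1428], E[r] = 0.9961, γ^t·E[r] = 0.510000, running G = 2.043750
t=4: π = [0.1671, 0.1696, 0.1461, 0.1852, 0.1892, 0.1429], E[r] = 1.0014, γ^t·E[r] = 0.410188, running G = 2.453938
t=5: π = [0.1669, 0.1695, 0.1462, 0.1853, 0.1892, 0.1429], E[r] = 1.0010, γ^t·E[r] = 0.328016, running G = 2.781954
t=6: π = [0.1669, 0.1695, 0.1462, 0.1853, 0.1892, 0.1429], E[r] = 1.0009, γ^t·E[r] = 0.262387, running G = 3.044341
t=7: π = [0.1669, 0.1695, 0.1462, 0.1853, 0.1892, 0.1429], E[r] = 1.0010, γ^t·E[r] = 0.209915, running G = 3.254256
t=8: π = [0.1669, 0.1695, 0.1462, 0.1853, 0.1892, 0.1429], E[r] = 1.0010, γ^t·E[r] = 0.167932, running G = 3.422188

G = 3.4222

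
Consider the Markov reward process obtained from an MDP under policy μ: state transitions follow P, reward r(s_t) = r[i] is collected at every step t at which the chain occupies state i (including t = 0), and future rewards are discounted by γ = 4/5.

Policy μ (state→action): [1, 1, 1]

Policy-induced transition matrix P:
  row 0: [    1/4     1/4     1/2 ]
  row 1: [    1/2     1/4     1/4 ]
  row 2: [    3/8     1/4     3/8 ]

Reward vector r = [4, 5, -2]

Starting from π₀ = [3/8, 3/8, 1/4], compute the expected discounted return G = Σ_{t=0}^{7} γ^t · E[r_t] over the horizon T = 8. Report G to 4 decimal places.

G = 8.9945

t=0: π = [0.3750, 0.3750, 0.2500], E[r] = 2.8750, γ^t·E[r] = 2.875000, running G = 2.875000
t=1: π = [0.3750, 0.2500, 0.3750], E[r] = 2.0000, γ^t·E[r] = 1.600000, running G = 4.475000
t=2: π = [0.3594, 0.2500, 0.3906], E[r] = 1.9063, γ^t·E[r] = 1.220000, running G = 5.695000
t=3: π = [0.3613, 0.2500, 0.3887], E[r] = 1.9180, γ^t·E[r] = 0.982000, running G = 6.677000
t=4: π = [0.3611, 0.2500, 0.3889], E[r] = 1.9165, γ^t·E[r] = 0.785000, running G = 7.462000
t=5: π = [0.3611, 0.2500, 0.3889], E[r] = 1.9167, γ^t·E[r] = 0.628060, running G = 8.090060
t=6: π = [0.3611, 0.2500, 0.3889], E[r] = 1.9167, γ^t·E[r] = 0.502442, running G = 8.592502
t=7: π = [0.3611, 0.2500, 0.3889], E[r] = 1.9167, γ^t·E[r] = 0.401954, running G = 8.994456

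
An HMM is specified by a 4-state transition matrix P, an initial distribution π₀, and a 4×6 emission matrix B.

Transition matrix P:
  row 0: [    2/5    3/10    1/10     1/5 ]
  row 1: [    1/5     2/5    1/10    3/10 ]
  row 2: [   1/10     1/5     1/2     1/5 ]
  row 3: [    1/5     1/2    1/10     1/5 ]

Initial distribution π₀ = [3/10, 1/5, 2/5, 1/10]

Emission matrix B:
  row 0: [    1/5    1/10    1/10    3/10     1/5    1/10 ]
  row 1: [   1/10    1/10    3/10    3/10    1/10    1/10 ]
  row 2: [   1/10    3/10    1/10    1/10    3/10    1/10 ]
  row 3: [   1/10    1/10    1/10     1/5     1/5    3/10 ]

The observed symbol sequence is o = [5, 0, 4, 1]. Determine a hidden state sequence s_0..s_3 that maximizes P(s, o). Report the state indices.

path = [2, 2, 2, 2]

t=0: δ = [3.000e-02, 2.000e-02, 4.000e-02, 3.000e-02]  (obs o_0=5)
t=1: δ = [2.400e-03, 1.500e-03, 2.000e-03, 8.000e-04]  ψ = [0, 3, 2, 2]  (obs o_1=0)
t=2: δ = [1.920e-04, 7.200e-05, 3.000e-04, 9.600e-05]  ψ = [0, 0, 2, 0]  (obs o_2=4)
t=3: δ = [7.680e-06, 6.000e-06, 4.500e-05, 6.000e-06]  ψ = [0, 2, 2, 2]  (obs o_3=1)
backtrack: best end state = 2; path = [2, 2, 2, 2]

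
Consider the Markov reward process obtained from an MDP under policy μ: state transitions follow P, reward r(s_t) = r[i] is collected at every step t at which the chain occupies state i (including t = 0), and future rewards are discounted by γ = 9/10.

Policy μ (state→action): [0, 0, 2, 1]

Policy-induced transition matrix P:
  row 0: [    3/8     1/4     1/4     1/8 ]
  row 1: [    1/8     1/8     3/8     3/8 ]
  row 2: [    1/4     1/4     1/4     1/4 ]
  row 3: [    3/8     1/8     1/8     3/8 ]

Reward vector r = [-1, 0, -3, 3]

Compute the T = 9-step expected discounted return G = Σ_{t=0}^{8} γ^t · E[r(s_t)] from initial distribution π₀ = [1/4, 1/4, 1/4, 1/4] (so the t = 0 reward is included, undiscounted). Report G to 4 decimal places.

G = -1.2738

t=0: π = [0.2500, 0.2500, 0.2500, 0.2500], E[r] = -0.2500, γ^t·E[r] = -0.250000, running G = -0.250000
t=1: π = [0.2813, 0.1875, 0.2500, 0.2813], E[r] = -0.1875, γ^t·E[r] = -0.168750, running G = -0.418750
t=2: π = [0.2969, 0.1914, 0.2383, 0.2734], E[r] = -0.1914, γ^t·E[r] = -0.155039, running G = -0.573789
t=3: π = [0.2974, 0.1919, 0.2397, 0.2710], E[r] = -0.2036, γ^t·E[r] = -0.148434, running G = -0.722223
t=4: π = [0.2971, 0.1921, 0.2401, 0.2707], E[r] = -0.2053, γ^t·E[r] = -0.134712, running G = -0.856935
t=5: π = [0.2970, 0.1921, 0.2402, 0.2707], E[r] = -0.2053, γ^t·E[r] = -0.121245, running G = -0.978180
t=6: π = [0.2969, 0.1921, 0.2402, 0.2707], E[r] = -0.2053, γ^t·E[r] = -0.109082, running G = -1.087262
t=7: π = [0.2969, 0.1921, 0.2402, 0.2707], E[r] = -0.2052, γ^t·E[r] = -0.098166, running G = -1.185428
t=8: π = [0.2969, 0.1921, 0.2402, 0.2707], E[r] = -0.2052, γ^t·E[r] = -0.088349, running G = -1.273777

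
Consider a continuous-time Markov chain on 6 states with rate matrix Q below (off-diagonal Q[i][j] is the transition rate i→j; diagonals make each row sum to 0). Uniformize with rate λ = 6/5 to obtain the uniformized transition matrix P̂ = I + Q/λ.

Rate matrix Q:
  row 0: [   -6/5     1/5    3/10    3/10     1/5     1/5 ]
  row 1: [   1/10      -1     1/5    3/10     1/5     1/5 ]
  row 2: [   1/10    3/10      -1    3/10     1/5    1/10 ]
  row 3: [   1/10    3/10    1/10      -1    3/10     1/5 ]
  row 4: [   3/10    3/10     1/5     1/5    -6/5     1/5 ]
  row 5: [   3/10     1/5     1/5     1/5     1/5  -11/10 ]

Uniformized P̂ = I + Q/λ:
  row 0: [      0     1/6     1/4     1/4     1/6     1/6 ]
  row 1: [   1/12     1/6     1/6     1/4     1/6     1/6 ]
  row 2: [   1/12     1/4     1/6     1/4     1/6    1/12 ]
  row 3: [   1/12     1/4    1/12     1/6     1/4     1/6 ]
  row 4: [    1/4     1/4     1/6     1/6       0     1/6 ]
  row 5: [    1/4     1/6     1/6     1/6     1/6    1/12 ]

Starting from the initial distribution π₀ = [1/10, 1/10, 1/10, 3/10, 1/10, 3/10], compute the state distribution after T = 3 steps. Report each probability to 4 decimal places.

t=0: π = [0.1000, 0.1000, 0.1000, 0.3000, 0.1000, 0.3000]
t=1: π = [0.1417, 0.2083, 0.1500, 0.1917, 0.1750, 0.1333]
t=2: π = [0.1229, 0.2097, 0.1625, 0.2083, 0.1535, 0.1431]
t=3: π = [0.1225, 0.2104, 0.1595, 0.2079, 0.1584, 0.1412]

π = [0.1225, 0.2104, 0.1595, 0.2079, 0.1584, 0.1412]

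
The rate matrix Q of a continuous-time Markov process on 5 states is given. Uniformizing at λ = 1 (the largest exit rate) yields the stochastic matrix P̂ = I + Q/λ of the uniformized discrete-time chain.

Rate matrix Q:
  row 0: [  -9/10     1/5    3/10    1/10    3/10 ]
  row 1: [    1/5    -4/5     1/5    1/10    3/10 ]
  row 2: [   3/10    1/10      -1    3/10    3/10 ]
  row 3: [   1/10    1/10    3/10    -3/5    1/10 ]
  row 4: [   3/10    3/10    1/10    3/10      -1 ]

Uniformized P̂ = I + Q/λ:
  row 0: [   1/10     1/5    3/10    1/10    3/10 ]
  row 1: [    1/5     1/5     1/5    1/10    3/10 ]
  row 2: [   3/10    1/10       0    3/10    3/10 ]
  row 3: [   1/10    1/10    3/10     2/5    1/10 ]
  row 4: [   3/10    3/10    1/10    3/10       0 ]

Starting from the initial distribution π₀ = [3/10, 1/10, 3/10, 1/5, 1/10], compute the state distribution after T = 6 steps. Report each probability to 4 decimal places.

t=0: π = [0.3000, 0.1000, 0.3000, 0.2000, 0.1000]
t=1: π = [0.1900, 0.1600, 0.1800, 0.2400, 0.2300]
t=2: π = [0.1980, 0.1810, 0.1840, 0.2540, 0.1830]
t=3: π = [0.1915, 0.1745, 0.1901, 0.2496, 0.1943]
t=4: π = [0.1943, 0.1755, 0.1867, 0.2518, 0.1918]
t=5: π = [0.1932, 0.1753, 0.1881, 0.2512, 0.1921]
t=6: π = [0.1936, 0.1753, 0.1876, 0.2514, 0.1921]

π = [0.1936, 0.1753, 0.1876, 0.2514, 0.1921]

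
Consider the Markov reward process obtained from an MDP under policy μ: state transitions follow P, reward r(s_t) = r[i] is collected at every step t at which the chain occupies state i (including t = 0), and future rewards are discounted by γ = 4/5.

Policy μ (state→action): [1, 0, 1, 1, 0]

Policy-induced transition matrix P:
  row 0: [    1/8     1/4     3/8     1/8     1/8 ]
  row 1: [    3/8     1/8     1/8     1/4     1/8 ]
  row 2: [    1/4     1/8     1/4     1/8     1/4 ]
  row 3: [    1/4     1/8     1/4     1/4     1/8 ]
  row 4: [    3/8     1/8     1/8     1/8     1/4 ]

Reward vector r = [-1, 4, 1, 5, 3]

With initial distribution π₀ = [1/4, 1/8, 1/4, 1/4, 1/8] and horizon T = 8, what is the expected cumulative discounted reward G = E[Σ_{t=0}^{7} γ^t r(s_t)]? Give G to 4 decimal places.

G = 8.3745

t=0: π = [0.2500, 0.1250, 0.2500, 0.2500, 0.1250], E[r] = 2.1250, γ^t·E[r] = 2.125000, running G = 2.125000
t=1: π = [0.2500, 0.1563, 0.2500, 0.1719, 0.1719], E[r] = 2.0000, γ^t·E[r] = 1.600000, running G = 3.725000
t=2: π = [0.2598, 0.1563, 0.2402, 0.1660, 0.1777], E[r] = 1.9688, γ^t·E[r] = 1.260000, running G = 4.985000
t=3: π = [0.2593, 0.1575, 0.2407, 0.1653, 0.1772], E[r] = 1.9695, γ^t·E[r] = 1.008375, running G = 5.993375
t=4: π = [0.2594, 0.1574, 0.2406, 0.1653, 0.1772], E[r] = 1.9692, γ^t·E[r] = 0.806600, running G = 6.799975
t=5: π = [0.2594, 0.1574, 0.2406, 0.1653, 0.1772], E[r] = 1.9693, γ^t·E[r] = 0.645304, running G = 7.445279
t=6: π = [0.2594, 0.1574, 0.2406, 0.1653, 0.1772], E[r] = 1.9693, γ^t·E[r] = 0.516242, running G = 7.961520
t=7: π = [0.2594, 0.1574, 0.2406, 0.1653, 0.1772], E[r] = 1.9693, γ^t·E[r] = 0.412994, running G = 8.374514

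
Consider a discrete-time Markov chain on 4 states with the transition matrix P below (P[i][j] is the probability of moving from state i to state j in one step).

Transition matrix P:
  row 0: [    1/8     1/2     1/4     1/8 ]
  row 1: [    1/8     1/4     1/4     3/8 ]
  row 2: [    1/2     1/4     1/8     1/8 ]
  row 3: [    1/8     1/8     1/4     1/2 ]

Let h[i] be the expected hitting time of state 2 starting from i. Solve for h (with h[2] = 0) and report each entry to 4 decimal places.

First-step conditioning: h[2] = 0; for i ≠ 2, h[i] = 1 + Σ_k P[i][k]·h[k].
  h[0] = 1 + 1/8·h[0] + 1/2·h[1] + 1/8·h[3]
  h[1] = 1 + 1/8·h[0] + 1/4·h[1] + 3/8·h[3]
  h[3] = 1 + 1/8·h[0] + 1/8·h[1] + 1/2·h[3]
Solving the 3×3 linear system over states ≠ 2 gives exactly h = [4, 4, 0, 4] (h[2] = 0 is the target).

h = [4.0000, 4.0000, 0.0000, 4.0000]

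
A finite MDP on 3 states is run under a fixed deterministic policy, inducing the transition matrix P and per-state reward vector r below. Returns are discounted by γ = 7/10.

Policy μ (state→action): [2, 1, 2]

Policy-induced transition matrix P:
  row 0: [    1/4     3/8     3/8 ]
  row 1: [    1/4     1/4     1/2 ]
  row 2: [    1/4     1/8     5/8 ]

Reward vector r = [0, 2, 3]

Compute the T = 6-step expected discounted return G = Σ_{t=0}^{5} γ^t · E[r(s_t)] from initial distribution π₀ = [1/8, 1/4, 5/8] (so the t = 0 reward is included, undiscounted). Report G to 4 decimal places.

G = 6.3472

t=0: π = [0.1250, 0.2500, 0.6250], E[r] = 2.3750, γ^t·E[r] = 2.375000, running G = 2.375000
t=1: π = [0.2500, 0.1875, 0.5625], E[r] = 2.0625, γ^t·E[r] = 1.443750, running G = 3.818750
t=2: π = [0.2500, 0.2109, 0.5391], E[r] = 2.0391, γ^t·E[r] = 0.999141, running G = 4.817891
t=3: π = [0.2500, 0.2139, 0.5361], E[r] = 2.0361, γ^t·E[r] = 0.698394, running G = 5.516284
t=4: π = [0.2500, 0.2142, 0.5358], E[r] = 2.0358, γ^t·E[r] = 0.488788, running G = 6.005072
t=5: π = [0.2500, 0.2143, 0.5357], E[r] = 2.0357, γ^t·E[r] = 0.342144, running G = 6.347215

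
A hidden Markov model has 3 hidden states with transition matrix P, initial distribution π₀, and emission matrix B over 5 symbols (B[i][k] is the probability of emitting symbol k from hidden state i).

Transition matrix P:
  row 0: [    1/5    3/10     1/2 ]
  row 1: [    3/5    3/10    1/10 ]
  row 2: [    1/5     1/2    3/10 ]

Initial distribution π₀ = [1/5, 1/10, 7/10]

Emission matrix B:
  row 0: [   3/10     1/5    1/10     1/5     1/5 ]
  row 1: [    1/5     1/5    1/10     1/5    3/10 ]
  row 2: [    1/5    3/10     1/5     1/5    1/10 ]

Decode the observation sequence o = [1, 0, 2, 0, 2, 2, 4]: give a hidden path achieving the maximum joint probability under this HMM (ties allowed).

t=0: δ = [4.000e-02, 2.000e-02, 2.100e-01]  (obs o_0=1)
t=1: δ = [1.260e-02, 2.100e-02, 1.260e-02]  ψ = [2, 2, 2]  (obs o_1=0)
t=2: δ = [1.260e-03, 6.300e-04, 1.260e-03]  ψ = [1, 1, 0]  (obs o_2=2)
t=3: δ = [1.134e-04, 1.260e-04, 1.260e-04]  ψ = [1, 2, 0]  (obs o_3=0)
t=4: δ = [7.560e-06, 6.300e-06, 1.134e-05]  ψ = [1, 2, 0]  (obs o_4=2)
t=5: δ = [3.780e-07, 5.670e-07, 7.560e-07]  ψ = [1, 2, 0]  (obs o_5=2)
t=6: δ = [6.804e-08, 1.134e-07, 2.268e-08]  ψ = [1, 2, 2]  (obs o_6=4)
backtrack: best end state = 1; path = [2, 0, 2, 1, 0, 2, 1]

path = [2, 0, 2, 1, 0, 2, 1]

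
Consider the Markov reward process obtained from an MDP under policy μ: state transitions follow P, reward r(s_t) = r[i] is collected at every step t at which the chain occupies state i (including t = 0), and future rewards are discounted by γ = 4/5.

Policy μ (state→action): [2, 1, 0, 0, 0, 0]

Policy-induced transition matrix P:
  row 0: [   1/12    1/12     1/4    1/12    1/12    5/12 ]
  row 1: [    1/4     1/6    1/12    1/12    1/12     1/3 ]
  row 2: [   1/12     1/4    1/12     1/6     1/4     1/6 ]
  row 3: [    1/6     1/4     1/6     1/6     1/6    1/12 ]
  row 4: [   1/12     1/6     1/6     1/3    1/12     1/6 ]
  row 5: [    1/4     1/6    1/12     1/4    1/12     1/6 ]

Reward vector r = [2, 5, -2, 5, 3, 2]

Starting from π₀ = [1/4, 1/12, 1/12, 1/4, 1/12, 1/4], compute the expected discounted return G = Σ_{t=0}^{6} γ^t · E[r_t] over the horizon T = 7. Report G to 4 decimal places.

G = 10.4888

t=0: π = [0.2500, 0.0833, 0.0833, 0.2500, 0.0833, 0.2500], E[r] = 2.7500, γ^t·E[r] = 2.750000, running G = 2.750000
t=1: π = [0.1597, 0.1736, 0.1528, 0.1736, 0.1181, 0.2222], E[r] = 2.5486, γ^t·E[r] = 2.038889, running G = 4.788889
t=2: π = [0.1638, 0.1806, 0.1343, 0.1771, 0.1233, 0.2211], E[r] = 2.6591, γ^t·E[r] = 1.701852, running G = 6.490741
t=3: π = [0.1650, 0.1790, 0.1357, 0.1769, 0.1205, 0.2229], E[r] = 2.6455, γ^t·E[r] = 1.354519, running G = 7.845259
t=4: π = [0.1651, 0.1790, 0.1356, 0.1767, 0.1207, 0.2230], E[r] = 2.6451, γ^t·E[r] = 1.083419, running G = 8.928678
t=5: π = [0.1650, 0.1789, 0.1356, 0.1767, 0.1207, 0.2230], E[r] = 2.6451, γ^t·E[r] = 0.866733, running G = 9.795412
t=6: π = [0.1651, 0.1789, 0.1356, 0.1767, 0.1207, 0.2230], E[r] = 2.6451, γ^t·E[r] = 0.693394, running G = 10.488805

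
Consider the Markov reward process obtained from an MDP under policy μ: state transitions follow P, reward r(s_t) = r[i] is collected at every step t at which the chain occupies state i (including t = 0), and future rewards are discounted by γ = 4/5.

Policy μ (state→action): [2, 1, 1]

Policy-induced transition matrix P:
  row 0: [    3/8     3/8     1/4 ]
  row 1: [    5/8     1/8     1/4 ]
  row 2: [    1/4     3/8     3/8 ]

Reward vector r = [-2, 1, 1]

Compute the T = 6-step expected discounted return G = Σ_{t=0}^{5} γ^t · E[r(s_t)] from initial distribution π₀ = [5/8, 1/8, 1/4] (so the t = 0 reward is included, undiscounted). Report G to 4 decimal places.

t=0: π = [0.6250, 0.1250, 0.2500], E[r] = -0.8750, γ^t·E[r] = -0.875000, running G = -0.875000
t=1: π = [0.3750, 0.3438, 0.2813], E[r] = -0.1250, γ^t·E[r] = -0.100000, running G = -0.975000
t=2: π = [0.4258, 0.2891, 0.2852], E[r] = -0.2773, γ^t·E[r] = -0.177500, running G = -1.152500
t=3: π = [0.4116, 0.3027, 0.2856], E[r] = -0.2349, γ^t·E[r] = -0.120250, running G = -1.272750
t=4: π = [0.4150, 0.2993, 0.2857], E[r] = -0.2449, γ^t·E[r] = -0.100325, running G = -1.373075
t=5: π = [0.4141, 0.3002, 0.2857], E[r] = -0.2423, γ^t·E[r] = -0.079413, running G = -1.452488

G = -1.4525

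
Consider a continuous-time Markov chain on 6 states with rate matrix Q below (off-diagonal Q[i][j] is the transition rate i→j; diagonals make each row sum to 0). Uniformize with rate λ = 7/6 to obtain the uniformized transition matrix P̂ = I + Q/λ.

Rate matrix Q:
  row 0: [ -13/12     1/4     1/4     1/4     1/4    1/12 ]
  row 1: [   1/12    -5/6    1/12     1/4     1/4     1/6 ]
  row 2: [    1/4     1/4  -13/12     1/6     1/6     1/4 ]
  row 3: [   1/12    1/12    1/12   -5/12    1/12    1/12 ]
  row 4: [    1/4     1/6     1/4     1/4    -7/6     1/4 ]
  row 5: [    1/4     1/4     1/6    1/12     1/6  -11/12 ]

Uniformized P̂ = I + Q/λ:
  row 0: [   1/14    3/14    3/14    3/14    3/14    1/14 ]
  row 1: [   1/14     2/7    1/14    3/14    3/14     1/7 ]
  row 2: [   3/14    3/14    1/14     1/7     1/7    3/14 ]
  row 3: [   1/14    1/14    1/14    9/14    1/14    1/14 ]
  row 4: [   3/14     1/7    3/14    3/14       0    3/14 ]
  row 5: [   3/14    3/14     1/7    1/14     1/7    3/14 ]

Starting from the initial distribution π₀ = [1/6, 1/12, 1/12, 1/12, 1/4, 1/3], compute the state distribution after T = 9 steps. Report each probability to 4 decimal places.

π = [0.1254, 0.1712, 0.1168, 0.3257, 0.1232, 0.1376]

t=0: π = [0.1667, 0.0833, 0.0833, 0.0833, 0.2500, 0.3333]
t=1: π = [0.1667, 0.1905, 0.1548, 0.1964, 0.1190, 0.1726]
t=2: π = [0.1352, 0.1913, 0.1246, 0.2628, 0.1373, 0.1488]
t=3: π = [0.1301, 0.1806, 0.1210, 0.2967, 0.1278, 0.1438]
t=4: π = [0.1275, 0.1757, 0.1185, 0.3123, 0.1256, 0.1404]
t=5: π = [0.1264, 0.1733, 0.1176, 0.3196, 0.1243, 0.1389]
t=6: π = [0.1258, 0.1721, 0.1172, 0.3230, 0.1237, 0.1382]
t=7: π = [0.1256, 0.1716, 0.1169, 0.3246, 0.1234, 0.1379]
t=8: π = [0.1255, 0.1714, 0.1168, 0.3254, 0.1233, 0.1377]
t=9: π = [0.1254, 0.1712, 0.1168, 0.3257, 0.1232, 0.1376]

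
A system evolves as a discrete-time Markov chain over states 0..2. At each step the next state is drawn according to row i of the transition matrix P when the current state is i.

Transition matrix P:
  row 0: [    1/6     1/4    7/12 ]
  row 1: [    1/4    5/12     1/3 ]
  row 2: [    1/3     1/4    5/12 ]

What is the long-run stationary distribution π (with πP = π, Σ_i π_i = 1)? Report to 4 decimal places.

Balance equations π_j = Σ_i π_i·P[i][j]:
  π_0 = 1/6·π_0 + 1/4·π_1 + 1/3·π_2
  π_1 = 1/4·π_0 + 5/12·π_1 + 1/4·π_2
  normalize: π_0 + π_1 + π_2 = 1
Solving the linear system gives exactly π = [37/140, 3/10, 61/140].

π = [0.2643, 0.3000, 0.4357]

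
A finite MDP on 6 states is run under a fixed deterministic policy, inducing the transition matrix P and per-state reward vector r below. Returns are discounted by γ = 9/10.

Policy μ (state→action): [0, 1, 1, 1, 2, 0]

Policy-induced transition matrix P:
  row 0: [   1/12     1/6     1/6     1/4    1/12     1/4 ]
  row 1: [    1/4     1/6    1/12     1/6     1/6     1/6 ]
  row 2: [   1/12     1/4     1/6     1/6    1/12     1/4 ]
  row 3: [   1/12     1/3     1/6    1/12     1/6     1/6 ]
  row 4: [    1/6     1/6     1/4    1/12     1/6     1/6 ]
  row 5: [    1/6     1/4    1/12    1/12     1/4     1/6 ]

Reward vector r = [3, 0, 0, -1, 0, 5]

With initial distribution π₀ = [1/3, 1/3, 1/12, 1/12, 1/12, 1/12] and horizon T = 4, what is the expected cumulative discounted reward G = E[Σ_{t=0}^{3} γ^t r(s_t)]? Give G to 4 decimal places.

G = 4.4312

t=0: π = [0.3333, 0.3333, 0.0833, 0.0833, 0.0833, 0.0833], E[r] = 1.3333, γ^t·E[r] = 1.333333, running G = 1.333333
t=1: π = [0.1528, 0.1944, 0.1389, 0.1736, 0.1389, 0.2014], E[r] = 1.2917, γ^t·E[r] = 1.162500, running G = 2.495833
t=2: π = [0.1441, 0.2240, 0.1453, 0.1366, 0.1591, 0.1910], E[r] = 1.2506, γ^t·E[r] = 1.012969, running G = 3.508802
t=3: π = [0.1498, 0.2174, 0.1454, 0.1381, 0.1585, 0.1908], E[r] = 1.2653, γ^t·E[r] = 0.922395, running G = 4.431197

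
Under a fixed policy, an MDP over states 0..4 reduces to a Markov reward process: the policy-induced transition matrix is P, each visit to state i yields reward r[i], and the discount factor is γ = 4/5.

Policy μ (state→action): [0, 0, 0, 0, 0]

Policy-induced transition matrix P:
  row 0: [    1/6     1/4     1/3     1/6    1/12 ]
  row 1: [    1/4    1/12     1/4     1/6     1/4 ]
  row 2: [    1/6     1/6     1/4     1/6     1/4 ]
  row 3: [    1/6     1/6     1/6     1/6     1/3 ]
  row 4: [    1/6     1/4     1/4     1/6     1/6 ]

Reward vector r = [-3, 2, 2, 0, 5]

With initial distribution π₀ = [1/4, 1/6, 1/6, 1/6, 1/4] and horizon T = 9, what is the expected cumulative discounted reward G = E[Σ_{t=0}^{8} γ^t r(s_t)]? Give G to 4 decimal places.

G = 5.8099

t=0: π = [0.2500, 0.1667, 0.1667, 0.1667, 0.2500], E[r] = 1.1667, γ^t·E[r] = 1.166667, running G = 1.166667
t=1: π = [0.1806, 0.1944, 0.2569, 0.1667, 0.2014], E[r] = 1.3681, γ^t·E[r] = 1.094444, running G = 2.261111
t=2: π = [0.1829, 0.1823, 0.2512, 0.1667, 0.2170], E[r] = 1.4034, γ^t·E[r] = 0.898148, running G = 3.159259
t=3: π = [0.1819, 0.1848, 0.2514, 0.1667, 0.2153], E[r] = 1.4034, γ^t·E[r] = 0.718519, running G = 3.877778
t=4: π = [0.1821, 0.1844, 0.2513, 0.1667, 0.2156], E[r] = 1.4032, γ^t·E[r] = 0.574767, running G = 4.452545
t=5: π = [0.1820, 0.1844, 0.2513, 0.1667, 0.2156], E[r] = 1.4032, γ^t·E[r] = 0.459813, running G = 4.912358
t=6: π = [0.1820, 0.1844, 0.2513, 0.1667, 0.2156], E[r] = 1.4032, γ^t·E[r] = 0.367851, running G = 5.280209
t=7: π = [0.1820, 0.1844, 0.2513, 0.1667, 0.2156], E[r] = 1.4032, γ^t·E[r] = 0.294281, running G = 5.574489
t=8: π = [0.1820, 0.1844, 0.2513, 0.1667, 0.2156], E[r] = 1.4032, γ^t·E[r] = 0.235424, running G = 5.809914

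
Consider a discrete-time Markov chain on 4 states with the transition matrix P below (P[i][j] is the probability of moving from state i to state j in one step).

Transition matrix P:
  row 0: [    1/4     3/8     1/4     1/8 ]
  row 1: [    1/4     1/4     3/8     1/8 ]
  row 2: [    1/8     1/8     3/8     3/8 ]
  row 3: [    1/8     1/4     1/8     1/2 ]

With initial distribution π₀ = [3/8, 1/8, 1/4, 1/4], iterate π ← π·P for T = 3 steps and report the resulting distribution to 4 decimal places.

π = [0.1777, 0.2375, 0.2781, 0.3066]

t=0: π = [0.3750, 0.1250, 0.2500, 0.2500]
t=1: π = [0.1875, 0.2656, 0.2656, 0.2813]
t=2: π = [0.1816, 0.2402, 0.2813, 0.2969]
t=3: π = [0.1777, 0.2375, 0.2781, 0.3066]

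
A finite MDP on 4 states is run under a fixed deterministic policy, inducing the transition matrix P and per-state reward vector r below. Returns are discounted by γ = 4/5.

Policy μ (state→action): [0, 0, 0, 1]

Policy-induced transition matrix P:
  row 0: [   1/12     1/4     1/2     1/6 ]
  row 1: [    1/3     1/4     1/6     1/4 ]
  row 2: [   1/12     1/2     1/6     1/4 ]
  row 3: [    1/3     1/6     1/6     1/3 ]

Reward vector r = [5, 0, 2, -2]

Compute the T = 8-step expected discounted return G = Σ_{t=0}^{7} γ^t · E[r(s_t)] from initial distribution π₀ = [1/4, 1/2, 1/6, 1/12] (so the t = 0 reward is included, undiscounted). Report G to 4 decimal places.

t=0: π = [0.2500, 0.5000, 0.1667, 0.0833], E[r] = 1.4167, γ^t·E[r] = 1.416667, running G = 1.416667
t=1: π = [0.2292, 0.2847, 0.2500, 0.2361], E[r] = 1.1736, γ^t·E[r] = 0.938889, running G = 2.355556
t=2: π = [0.2135, 0.2928, 0.2431, 0.2506], E[r] = 1.0527, γ^t·E[r] = 0.673704, running G = 3.029259
t=3: π = [0.2192, 0.2899, 0.2378, 0.2531], E[r] = 1.0654, γ^t·E[r] = 0.545506, running G = 3.574765
t=4: π = [0.2191, 0.2884, 0.2397, 0.2528], E[r] = 1.0692, γ^t·E[r] = 0.437937, running G = 4.012703
t=5: π = [0.2186, 0.2889, 0.2397, 0.2528], E[r] = 1.0669, γ^t·E[r] = 0.349609, running G = 4.362312
t=6: π = [0.2188, 0.2889, 0.2395, 0.2528], E[r] = 1.0672, γ^t·E[r] = 0.279748, running G = 4.642059
t=7: π = [0.2188, 0.2888, 0.2396, 0.2528], E[r] = 1.0673, γ^t·E[r] = 0.223825, running G = 4.865884

G = 4.8659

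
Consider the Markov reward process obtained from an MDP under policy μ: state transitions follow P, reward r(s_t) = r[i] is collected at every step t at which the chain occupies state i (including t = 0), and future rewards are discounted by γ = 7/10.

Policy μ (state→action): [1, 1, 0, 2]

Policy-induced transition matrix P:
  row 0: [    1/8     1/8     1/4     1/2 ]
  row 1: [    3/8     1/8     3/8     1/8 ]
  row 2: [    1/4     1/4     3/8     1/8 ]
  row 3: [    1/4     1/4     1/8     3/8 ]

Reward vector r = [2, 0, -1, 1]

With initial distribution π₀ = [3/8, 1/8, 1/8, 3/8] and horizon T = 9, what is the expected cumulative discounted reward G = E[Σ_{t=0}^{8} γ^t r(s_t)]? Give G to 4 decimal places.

G = 2.1649

t=0: π = [0.3750, 0.1250, 0.1250, 0.3750], E[r] = 1.0000, γ^t·E[r] = 1.000000, running G = 1.000000
t=1: π = [0.2188, 0.1875, 0.2344, 0.3594], E[r] = 0.5625, γ^t·E[r] = 0.393750, running G = 1.393750
t=2: π = [0.2461, 0.1992, 0.2578, 0.2969], E[r] = 0.5313, γ^t·E[r] = 0.260313, running G = 1.654063
t=3: π = [0.2441, 0.1943, 0.2700, 0.2915], E[r] = 0.5098, γ^t·E[r] = 0.174850, running G = 1.828912
t=4: π = [0.2438, 0.1952, 0.2716, 0.2894], E[r] = 0.5054, γ^t·E[r] = 0.121340, running G = 1.950252
t=5: π = [0.2439, 0.1951, 0.2722, 0.2888], E[r] = 0.5045, γ^t·E[r] = 0.084784, running G = 2.035036
t=6: π = [0.2439, 0.1951, 0.2723, 0.2887], E[r] = 0.5042, γ^t·E[r] = 0.059313, running G = 2.094348
t=7: π = [0.2439, 0.1951, 0.2723, 0.2886], E[r] = 0.5041, γ^t·E[r] = 0.041514, running G = 2.135862
t=8: π = [0.2439, 0.1951, 0.2724, 0.2886], E[r] = 0.5041, γ^t·E[r] = 0.029059, running G = 2.164921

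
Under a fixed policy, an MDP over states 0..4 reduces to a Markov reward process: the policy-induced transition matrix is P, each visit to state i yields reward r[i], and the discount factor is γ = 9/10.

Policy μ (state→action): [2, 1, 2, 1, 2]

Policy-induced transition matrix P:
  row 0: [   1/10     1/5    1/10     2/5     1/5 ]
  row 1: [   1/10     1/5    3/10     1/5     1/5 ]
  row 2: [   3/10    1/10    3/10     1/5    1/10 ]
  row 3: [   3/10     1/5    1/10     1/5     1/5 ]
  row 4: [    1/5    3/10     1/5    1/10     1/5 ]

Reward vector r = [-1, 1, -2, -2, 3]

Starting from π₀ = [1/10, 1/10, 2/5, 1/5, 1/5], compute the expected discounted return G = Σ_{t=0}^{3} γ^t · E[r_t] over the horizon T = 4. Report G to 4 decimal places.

t=0: π = [0.1000, 0.1000, 0.4000, 0.2000, 0.2000], E[r] = -0.6000, γ^t·E[r] = -0.600000, running G = -0.600000
t=1: π = [0.2400, 0.1800, 0.2200, 0.2000, 0.1600], E[r] = -0.4200, γ^t·E[r] = -0.378000, running G = -0.978000
t=2: π = [0.2000, 0.1940, 0.1960, 0.2320, 0.1780], E[r] = -0.3280, γ^t·E[r] = -0.265680, running G = -1.243680
t=3: π = [0.2034, 0.1982, 0.1958, 0.2222, 0.1804], E[r] = -0.3000, γ^t·E[r] = -0.218700, running G = -1.462380

G = -1.4624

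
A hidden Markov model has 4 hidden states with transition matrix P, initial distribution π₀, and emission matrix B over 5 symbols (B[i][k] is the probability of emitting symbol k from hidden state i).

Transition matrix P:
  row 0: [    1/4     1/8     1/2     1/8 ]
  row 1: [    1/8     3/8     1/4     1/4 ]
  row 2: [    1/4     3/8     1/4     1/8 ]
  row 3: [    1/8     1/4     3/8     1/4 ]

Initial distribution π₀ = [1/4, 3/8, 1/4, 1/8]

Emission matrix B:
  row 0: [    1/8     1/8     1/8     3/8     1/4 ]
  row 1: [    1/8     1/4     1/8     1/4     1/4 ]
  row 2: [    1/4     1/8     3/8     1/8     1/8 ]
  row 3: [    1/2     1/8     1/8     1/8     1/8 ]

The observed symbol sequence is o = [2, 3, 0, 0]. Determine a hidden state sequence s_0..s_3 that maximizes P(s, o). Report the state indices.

t=0: δ = [3.125e-02, 4.688e-02, 9.375e-02, 1.562e-02]  (obs o_0=2)
t=1: δ = [8.789e-03, 8.789e-03, 2.930e-03, 1.465e-03]  ψ = [2, 2, 2, 1]  (obs o_1=3)
t=2: δ = [2.747e-04, 4.120e-04, 1.099e-03, 1.099e-03]  ψ = [0, 1, 0, 1]  (obs o_2=0)
t=3: δ = [3.433e-05, 5.150e-05, 1.030e-04, 1.373e-04]  ψ = [2, 2, 3, 3]  (obs o_3=0)
backtrack: best end state = 3; path = [2, 1, 3, 3]

path = [2, 1, 3, 3]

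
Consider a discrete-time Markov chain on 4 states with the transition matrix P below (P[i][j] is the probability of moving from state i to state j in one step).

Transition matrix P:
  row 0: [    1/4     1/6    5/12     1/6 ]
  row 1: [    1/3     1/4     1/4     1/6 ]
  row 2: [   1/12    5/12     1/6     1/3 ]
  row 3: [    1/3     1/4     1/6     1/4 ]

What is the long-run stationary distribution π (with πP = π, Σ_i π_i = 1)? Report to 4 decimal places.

Balance equations π_j = Σ_i π_i·P[i][j]:
  π_0 = 1/4·π_0 + 1/3·π_1 + 1/12·π_2 + 1/3·π_3
  π_1 = 1/6·π_0 + 1/4·π_1 + 5/12·π_2 + 1/4·π_3
  π_2 = 5/12·π_0 + 1/4·π_1 + 1/6·π_2 + 1/6·π_3
  normalize: π_0 + π_1 + π_2 + π_3 = 1
Solving the linear system gives exactly π = [487/1951, 529/1951, 491/1951, 444/1951].

π = [0.2496, 0.2711, 0.2517, 0.2276]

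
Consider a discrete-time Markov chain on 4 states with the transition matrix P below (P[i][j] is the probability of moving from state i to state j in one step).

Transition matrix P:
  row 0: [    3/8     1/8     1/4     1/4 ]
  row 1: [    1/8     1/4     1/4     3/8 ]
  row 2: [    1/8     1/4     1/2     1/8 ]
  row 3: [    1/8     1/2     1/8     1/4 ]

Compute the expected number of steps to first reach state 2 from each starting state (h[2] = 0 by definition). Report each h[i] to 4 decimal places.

h = [4.6593, 4.7473, 0.0000, 5.2747]

First-step conditioning: h[2] = 0; for i ≠ 2, h[i] = 1 + Σ_k P[i][k]·h[k].
  h[0] = 1 + 3/8·h[0] + 1/8·h[1] + 1/4·h[3]
  h[1] = 1 + 1/8·h[0] + 1/4·h[1] + 3/8·h[3]
  h[3] = 1 + 1/8·h[0] + 1/2·h[1] + 1/4·h[3]
Solving the 3×3 linear system over states ≠ 2 gives exactly h = [424/91, 432/91, 0, 480/91] (h[2] = 0 is the target).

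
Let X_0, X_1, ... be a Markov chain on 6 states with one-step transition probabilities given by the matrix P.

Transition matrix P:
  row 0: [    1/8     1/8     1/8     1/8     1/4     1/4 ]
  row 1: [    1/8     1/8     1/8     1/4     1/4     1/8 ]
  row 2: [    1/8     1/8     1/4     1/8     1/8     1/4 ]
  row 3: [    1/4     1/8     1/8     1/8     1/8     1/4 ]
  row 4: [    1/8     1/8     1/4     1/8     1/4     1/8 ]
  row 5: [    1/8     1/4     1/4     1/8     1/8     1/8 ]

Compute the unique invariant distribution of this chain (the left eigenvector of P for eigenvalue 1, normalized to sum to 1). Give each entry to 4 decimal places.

Balance equations π_j = Σ_i π_i·P[i][j]:
  π_0 = 1/8·π_0 + 1/8·π_1 + 1/8·π_2 + 1/4·π_3 + 1/8·π_4 + 1/8·π_5
  π_1 = 1/8·π_0 + 1/8·π_1 + 1/8·π_2 + 1/8·π_3 + 1/8·π_4 + 1/4·π_5
  π_2 = 1/8·π_0 + 1/8·π_1 + 1/4·π_2 + 1/8·π_3 + 1/4·π_4 + 1/4·π_5
  π_3 = 1/8·π_0 + 1/4·π_1 + 1/8·π_2 + 1/8·π_3 + 1/8·π_4 + 1/8·π_5
  π_4 = 1/4·π_0 + 1/4·π_1 + 1/8·π_2 + 1/8·π_3 + 1/4·π_4 + 1/8·π_5
  normalize: π_0 + π_1 + π_2 + π_3 + π_4 + π_5 = 1
Solving the linear system gives exactly π = [4684/32769, 4855/32769, 6412/32769, 4703/32769, 6044/32769, 6071/32769].

π = [0.1429, 0.1482, 0.1957, 0.1435, 0.1844, 0.1853]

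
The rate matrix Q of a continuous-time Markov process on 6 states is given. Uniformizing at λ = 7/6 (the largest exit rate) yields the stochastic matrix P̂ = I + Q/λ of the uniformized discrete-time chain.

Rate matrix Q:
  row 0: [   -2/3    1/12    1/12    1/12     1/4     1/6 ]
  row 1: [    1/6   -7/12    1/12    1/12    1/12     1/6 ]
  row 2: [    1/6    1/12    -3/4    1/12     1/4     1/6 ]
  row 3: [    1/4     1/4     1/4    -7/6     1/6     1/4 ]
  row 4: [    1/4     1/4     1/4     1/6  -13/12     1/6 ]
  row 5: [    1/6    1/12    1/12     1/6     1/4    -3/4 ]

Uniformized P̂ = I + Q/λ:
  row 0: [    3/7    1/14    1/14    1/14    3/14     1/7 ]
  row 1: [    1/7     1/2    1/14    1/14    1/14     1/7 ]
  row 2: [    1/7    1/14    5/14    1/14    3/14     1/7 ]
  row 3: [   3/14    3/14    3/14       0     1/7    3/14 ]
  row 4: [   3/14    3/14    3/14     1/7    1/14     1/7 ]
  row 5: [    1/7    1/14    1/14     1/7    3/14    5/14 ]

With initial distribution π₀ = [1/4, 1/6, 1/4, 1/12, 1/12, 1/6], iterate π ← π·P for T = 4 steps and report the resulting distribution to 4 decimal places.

t=0: π = [0.2500, 0.1667, 0.2500, 0.0833, 0.0833, 0.1667]
t=1: π = [0.2262, 0.1667, 0.1667, 0.0833, 0.1726, 0.1845]
t=2: π = [0.2258, 0.1794, 0.1556, 0.0910, 0.1599, 0.1884]
t=3: π = [0.2253, 0.1842, 0.1517, 0.0898, 0.1593, 0.1897]
t=4: π = [0.2250, 0.1859, 0.1504, 0.0899, 0.1588, 0.1899]

π = [0.2250, 0.1859, 0.1504, 0.0899, 0.1588, 0.1899]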